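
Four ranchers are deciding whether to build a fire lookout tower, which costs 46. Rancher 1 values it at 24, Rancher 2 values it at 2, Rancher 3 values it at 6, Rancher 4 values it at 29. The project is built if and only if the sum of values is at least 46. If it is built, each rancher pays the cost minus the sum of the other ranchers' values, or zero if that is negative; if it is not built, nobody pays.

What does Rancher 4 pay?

14

Total value 61 ≥ cost 46, so the project is built.
The other ranchers' values sum to 32.
Cost minus that sum is 46 - 32 = 14.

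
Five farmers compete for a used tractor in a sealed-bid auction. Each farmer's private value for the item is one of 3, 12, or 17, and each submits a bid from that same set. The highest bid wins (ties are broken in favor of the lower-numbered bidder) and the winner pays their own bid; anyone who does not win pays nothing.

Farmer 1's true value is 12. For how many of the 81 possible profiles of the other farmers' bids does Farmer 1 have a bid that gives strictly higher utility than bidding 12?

1

Others bid (3, 3, 3, 3): truth gives 0; bid 3 gives 9 > 0. Violating.
Others bid (3, 3, 3, 12): truth gives 0; no alternative beats it.
Others bid (3, 3, 3, 17): truth gives 0; no alternative beats it.
(Checking all 81 profiles: 1 has a profitable deviation, 80 do not.)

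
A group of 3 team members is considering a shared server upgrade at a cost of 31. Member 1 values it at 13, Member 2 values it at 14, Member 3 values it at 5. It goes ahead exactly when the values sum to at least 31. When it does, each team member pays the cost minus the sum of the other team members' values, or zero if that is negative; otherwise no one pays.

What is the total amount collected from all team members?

Total value 32 ≥ cost 31, so it is built.
Member 1: others sum to 19; max(0, 31 - 19) = 12.
Member 2: others sum to 18; max(0, 31 - 18) = 13.
Member 3: others sum to 27; max(0, 31 - 27) = 4.
Total collected = 12 + 13 + 4 = 29.

29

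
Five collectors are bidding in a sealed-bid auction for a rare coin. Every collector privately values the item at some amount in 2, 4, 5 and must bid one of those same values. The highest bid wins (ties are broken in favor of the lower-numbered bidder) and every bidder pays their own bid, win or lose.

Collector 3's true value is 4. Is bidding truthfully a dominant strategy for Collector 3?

No

Consider the case where Collector 1 bids 2, Collector 2 bids 2, Collector 4 bids 2 and Collector 5 bids 5.
Truthful bid 4: loses but pays 4, utility -4.
Bid 2 instead: loses but pays 2, utility -2.
Since -2 > -4, bidding 2 is strictly better here, so truthful bidding is not dominant.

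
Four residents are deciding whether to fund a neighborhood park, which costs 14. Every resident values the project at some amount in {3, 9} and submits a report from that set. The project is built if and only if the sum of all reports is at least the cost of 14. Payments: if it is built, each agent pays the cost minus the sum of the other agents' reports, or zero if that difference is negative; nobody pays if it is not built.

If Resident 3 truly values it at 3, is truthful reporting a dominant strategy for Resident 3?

Check each profile of the others' reports and compare truth against every alternative report.
Others report (3, 3, 3): truth gives 0, best alternative gives -2.
Others report (3, 3, 9): truth gives 3, best alternative gives 3.
Others report (3, 9, 3): truth gives 3, best alternative gives 3.
Others report (3, 9, 9): truth gives 3, best alternative gives 3.
Others report (9, 3, 3): truth gives 3, best alternative gives 3.
Others report (9, 3, 9): truth gives 3, best alternative gives 3.
(Remaining 2 profiles checked similarly; truth is weakly best in each.)
In every case the truthful report is at least as good as any alternative, so it is a dominant strategy.

Yes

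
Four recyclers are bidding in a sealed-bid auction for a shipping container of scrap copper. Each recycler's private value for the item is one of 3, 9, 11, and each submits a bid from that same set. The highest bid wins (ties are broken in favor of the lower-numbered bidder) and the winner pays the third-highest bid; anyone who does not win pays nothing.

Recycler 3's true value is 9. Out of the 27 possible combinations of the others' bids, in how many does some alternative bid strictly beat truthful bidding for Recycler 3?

Others bid (3, 3, 11): truth gives 0; bid 11 gives 6 > 0. Violating.
Others bid (3, 9, 3): truth gives 0; bid 11 gives 6 > 0. Violating.
Others bid (9, 3, 3): truth gives 0; bid 11 gives 6 > 0. Violating.
Others bid (3, 3, 3): truth gives 6; no alternative beats it.
Others bid (3, 3, 9): truth gives 6; no alternative beats it.
(Checking all 27 profiles: 3 have a profitable deviation, 24 do not.)

3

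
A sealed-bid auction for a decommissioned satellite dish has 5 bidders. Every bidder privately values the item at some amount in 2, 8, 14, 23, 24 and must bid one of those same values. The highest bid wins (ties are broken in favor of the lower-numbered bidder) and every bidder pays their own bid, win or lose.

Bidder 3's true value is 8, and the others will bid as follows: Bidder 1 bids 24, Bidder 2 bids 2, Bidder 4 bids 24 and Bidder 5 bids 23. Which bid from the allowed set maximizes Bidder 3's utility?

Bid 2: loses but pays 2, utility -2.
Bid 8: loses but pays 8, utility -8.
Bid 14: loses but pays 14, utility -14.
Bid 23: loses but pays 23, utility -23.
Bid 24: loses but pays 24, utility -24.
The best choice is 2 with utility -2.

2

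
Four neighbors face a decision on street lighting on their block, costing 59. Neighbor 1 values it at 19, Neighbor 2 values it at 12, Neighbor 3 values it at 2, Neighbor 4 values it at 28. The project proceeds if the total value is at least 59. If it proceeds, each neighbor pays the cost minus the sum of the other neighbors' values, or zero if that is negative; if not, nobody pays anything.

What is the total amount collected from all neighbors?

53

Total value 61 ≥ cost 59, so it is built.
Neighbor 1: others sum to 42; max(0, 59 - 42) = 17.
Neighbor 2: others sum to 49; max(0, 59 - 49) = 10.
Neighbor 3: others sum to 59; max(0, 59 - 59) = 0.
Neighbor 4: others sum to 33; max(0, 59 - 33) = 26.
Total collected = 17 + 10 + 0 + 26 = 53.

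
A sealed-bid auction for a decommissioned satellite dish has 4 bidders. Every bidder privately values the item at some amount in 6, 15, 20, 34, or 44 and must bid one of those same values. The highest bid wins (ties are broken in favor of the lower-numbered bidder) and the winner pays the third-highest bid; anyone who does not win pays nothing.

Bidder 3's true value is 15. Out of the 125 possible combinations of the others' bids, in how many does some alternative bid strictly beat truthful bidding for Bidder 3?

9

Others bid (6, 6, 20): truth gives 0; bid 20 gives 9 > 0. Violating.
Others bid (6, 6, 34): truth gives 0; bid 34 gives 9 > 0. Violating.
Others bid (6, 6, 44): truth gives 0; bid 44 gives 9 > 0. Violating.
Others bid (6, 15, 6): truth gives 0; bid 20 gives 9 > 0. Violating.
Others bid (6, 6, 6): truth gives 9; no alternative beats it.
Others bid (6, 6, 15): truth gives 9; no alternative beats it.
(Checking all 125 profiles: 9 have a profitable deviation, 116 do not.)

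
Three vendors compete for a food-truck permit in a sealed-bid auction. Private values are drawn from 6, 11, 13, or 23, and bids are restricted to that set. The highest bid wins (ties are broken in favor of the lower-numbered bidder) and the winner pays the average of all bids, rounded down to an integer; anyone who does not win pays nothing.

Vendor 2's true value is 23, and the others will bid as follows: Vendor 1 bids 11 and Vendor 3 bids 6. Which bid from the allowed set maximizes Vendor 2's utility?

Bid 6: loses, pays 0, utility 0.
Bid 11: loses, pays 0, utility 0.
Bid 13: wins, pays 10, utility 23 - 10 = 13.
Bid 23: wins, pays 13, utility 23 - 13 = 10.
The best choice is 13 with utility 13.

13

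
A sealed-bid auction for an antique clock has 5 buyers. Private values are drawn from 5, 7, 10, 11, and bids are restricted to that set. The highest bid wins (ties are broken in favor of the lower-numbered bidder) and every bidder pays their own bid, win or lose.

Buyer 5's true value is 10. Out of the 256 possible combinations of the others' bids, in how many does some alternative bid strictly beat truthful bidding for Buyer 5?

Others bid (5, 5, 5, 5): truth gives 0; bid 7 gives 3 > 0. Violating.
Others bid (5, 5, 5, 10): truth gives -10; bid 11 gives -1 > -10. Violating.
Others bid (5, 5, 5, 11): truth gives -10; bid 5 gives -5 > -10. Violating.
Others bid (5, 5, 7, 10): truth gives -10; bid 11 gives -1 > -10. Violating.
Others bid (5, 5, 5, 7): truth gives 0; no alternative beats it.
Others bid (5, 5, 7, 5): truth gives 0; no alternative beats it.
(Checking all 256 profiles: 241 have a profitable deviation, 15 do not.)

241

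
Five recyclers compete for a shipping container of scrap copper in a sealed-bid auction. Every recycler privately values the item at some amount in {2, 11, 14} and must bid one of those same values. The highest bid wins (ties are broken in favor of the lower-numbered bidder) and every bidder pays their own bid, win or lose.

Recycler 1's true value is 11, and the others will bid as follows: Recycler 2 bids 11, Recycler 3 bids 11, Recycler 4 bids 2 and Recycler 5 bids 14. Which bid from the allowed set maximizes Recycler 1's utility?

2

Bid 2: loses but pays 2, utility -2.
Bid 11: loses but pays 11, utility -11.
Bid 14: wins, pays 14, utility 11 - 14 = -3.
The best choice is 2 with utility -2.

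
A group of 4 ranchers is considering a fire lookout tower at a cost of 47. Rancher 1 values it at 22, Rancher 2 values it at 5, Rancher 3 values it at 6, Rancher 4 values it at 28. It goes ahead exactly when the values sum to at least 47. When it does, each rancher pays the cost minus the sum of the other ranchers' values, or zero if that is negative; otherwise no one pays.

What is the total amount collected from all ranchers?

22

Total value 61 ≥ cost 47, so it is built.
Rancher 1: others sum to 39; max(0, 47 - 39) = 8.
Rancher 2: others sum to 56; max(0, 47 - 56) = 0.
Rancher 3: others sum to 55; max(0, 47 - 55) = 0.
Rancher 4: others sum to 33; max(0, 47 - 33) = 14.
Total collected = 8 + 0 + 0 + 14 = 22.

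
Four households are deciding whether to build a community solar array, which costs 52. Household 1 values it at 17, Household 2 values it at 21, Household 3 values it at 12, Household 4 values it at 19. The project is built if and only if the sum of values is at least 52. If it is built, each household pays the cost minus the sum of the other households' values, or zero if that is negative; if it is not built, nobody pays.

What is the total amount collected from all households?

Total value 69 ≥ cost 52, so it is built.
Household 1: others sum to 52; max(0, 52 - 52) = 0.
Household 2: others sum to 48; max(0, 52 - 48) = 4.
Household 3: others sum to 57; max(0, 52 - 57) = 0.
Household 4: others sum to 50; max(0, 52 - 50) = 2.
Total collected = 0 + 4 + 0 + 2 = 6.

6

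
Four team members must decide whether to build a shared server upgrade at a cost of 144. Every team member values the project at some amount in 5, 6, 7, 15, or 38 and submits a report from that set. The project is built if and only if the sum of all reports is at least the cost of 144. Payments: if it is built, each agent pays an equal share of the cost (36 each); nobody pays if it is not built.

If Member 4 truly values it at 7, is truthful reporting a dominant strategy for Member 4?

Check each profile of the others' reports and compare truth against every alternative report.
Others report (5, 5, 5): truth gives 0, best alternative gives 0.
Others report (5, 5, 6): truth gives 0, best alternative gives 0.
Others report (5, 5, 7): truth gives 0, best alternative gives 0.
Others report (5, 5, 15): truth gives 0, best alternative gives 0.
Others report (5, 5, 38): truth gives 0, best alternative gives 0.
Others report (5, 6, 5): truth gives 0, best alternative gives 0.
(Remaining 119 profiles checked similarly; truth is weakly best in each.)
In every case the truthful report is at least as good as any alternative, so it is a dominant strategy.

Yes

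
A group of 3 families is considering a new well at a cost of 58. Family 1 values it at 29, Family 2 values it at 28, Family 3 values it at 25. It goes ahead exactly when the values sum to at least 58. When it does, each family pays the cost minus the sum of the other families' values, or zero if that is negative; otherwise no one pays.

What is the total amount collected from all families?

Total value 82 ≥ cost 58, so it is built.
Family 1: others sum to 53; max(0, 58 - 53) = 5.
Family 2: others sum to 54; max(0, 58 - 54) = 4.
Family 3: others sum to 57; max(0, 58 - 57) = 1.
Total collected = 5 + 4 + 1 = 10.

10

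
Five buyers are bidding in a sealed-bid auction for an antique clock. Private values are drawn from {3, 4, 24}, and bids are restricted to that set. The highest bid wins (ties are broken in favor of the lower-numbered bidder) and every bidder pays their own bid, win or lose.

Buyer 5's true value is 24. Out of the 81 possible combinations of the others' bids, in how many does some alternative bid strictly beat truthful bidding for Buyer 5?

66

Others bid (3, 3, 3, 3): truth gives 0; bid 4 gives 20 > 0. Violating.
Others bid (3, 3, 3, 24): truth gives -24; bid 3 gives -3 > -24. Violating.
Others bid (3, 3, 4, 24): truth gives -24; bid 3 gives -3 > -24. Violating.
Others bid (3, 3, 24, 3): truth gives -24; bid 3 gives -3 > -24. Violating.
Others bid (3, 3, 3, 4): truth gives 0; no alternative beats it.
Others bid (3, 3, 4, 3): truth gives 0; no alternative beats it.
(Checking all 81 profiles: 66 have a profitable deviation, 15 do not.)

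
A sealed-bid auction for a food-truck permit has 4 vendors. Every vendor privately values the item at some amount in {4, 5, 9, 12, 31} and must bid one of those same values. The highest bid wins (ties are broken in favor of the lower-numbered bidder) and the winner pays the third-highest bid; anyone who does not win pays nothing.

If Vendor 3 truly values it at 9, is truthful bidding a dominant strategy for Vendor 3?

Consider the case where Vendor 1 bids 4, Vendor 2 bids 4 and Vendor 4 bids 12.
Truthful bid 9: loses, pays 0, utility 0.
Bid 12 instead: wins, pays 4, utility 9 - 4 = 5.
Since 5 > 0, bidding 12 is strictly better here, so truthful bidding is not dominant.

No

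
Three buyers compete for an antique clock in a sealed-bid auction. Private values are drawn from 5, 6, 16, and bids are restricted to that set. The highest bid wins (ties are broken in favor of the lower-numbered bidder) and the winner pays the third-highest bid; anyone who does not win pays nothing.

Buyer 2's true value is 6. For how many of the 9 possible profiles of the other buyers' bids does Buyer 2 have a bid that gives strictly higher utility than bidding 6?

2

Others bid (5, 16): truth gives 0; bid 16 gives 1 > 0. Violating.
Others bid (6, 5): truth gives 0; bid 16 gives 1 > 0. Violating.
Others bid (5, 5): truth gives 1; no alternative beats it.
Others bid (5, 6): truth gives 1; no alternative beats it.
(Checking all 9 profiles: 2 have a profitable deviation, 7 do not.)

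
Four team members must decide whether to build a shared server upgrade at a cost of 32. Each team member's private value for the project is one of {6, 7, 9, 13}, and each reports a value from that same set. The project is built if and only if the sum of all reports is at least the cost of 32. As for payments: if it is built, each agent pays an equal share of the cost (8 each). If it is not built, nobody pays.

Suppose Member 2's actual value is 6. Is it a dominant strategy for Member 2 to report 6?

Check each profile of the others' reports and compare truth against every alternative report.
Others report (6, 6, 13): truth gives 0, best alternative gives -2.
Others report (6, 13, 6): truth gives 0, best alternative gives -2.
Others report (7, 9, 9): truth gives 0, best alternative gives -2.
Others report (9, 7, 9): truth gives 0, best alternative gives -2.
Others report (9, 9, 7): truth gives 0, best alternative gives -2.
Others report (13, 6, 6): truth gives 0, best alternative gives -2.
(Remaining 58 profiles checked similarly; truth is weakly best in each.)
In every case the truthful report is at least as good as any alternative, so it is a dominant strategy.

Yes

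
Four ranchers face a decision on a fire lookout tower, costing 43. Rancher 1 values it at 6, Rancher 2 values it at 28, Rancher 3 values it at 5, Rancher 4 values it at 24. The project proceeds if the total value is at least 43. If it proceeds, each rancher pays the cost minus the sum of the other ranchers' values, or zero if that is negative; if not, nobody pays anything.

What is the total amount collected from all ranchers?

Total value 63 ≥ cost 43, so it is built.
Rancher 1: others sum to 57; max(0, 43 - 57) = 0.
Rancher 2: others sum to 35; max(0, 43 - 35) = 8.
Rancher 3: others sum to 58; max(0, 43 - 58) = 0.
Rancher 4: others sum to 39; max(0, 43 - 39) = 4.
Total collected = 0 + 8 + 0 + 4 = 12.

12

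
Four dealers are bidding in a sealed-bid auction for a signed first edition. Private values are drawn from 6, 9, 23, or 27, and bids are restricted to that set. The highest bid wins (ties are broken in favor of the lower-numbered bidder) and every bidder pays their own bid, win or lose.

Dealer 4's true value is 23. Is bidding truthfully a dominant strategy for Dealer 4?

No

Consider the case where Dealer 1 bids 6, Dealer 2 bids 6 and Dealer 3 bids 6.
Truthful bid 23: wins, pays 23, utility 23 - 23 = 0.
Bid 9 instead: wins, pays 9, utility 23 - 9 = 14.
Since 14 > 0, bidding 9 is strictly better here, so truthful bidding is not dominant.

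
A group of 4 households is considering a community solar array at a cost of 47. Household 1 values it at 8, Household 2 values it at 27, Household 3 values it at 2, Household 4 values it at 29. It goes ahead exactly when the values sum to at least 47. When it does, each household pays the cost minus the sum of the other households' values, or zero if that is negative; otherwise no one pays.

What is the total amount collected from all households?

Total value 66 ≥ cost 47, so it is built.
Household 1: others sum to 58; max(0, 47 - 58) = 0.
Household 2: others sum to 39; max(0, 47 - 39) = 8.
Household 3: others sum to 64; max(0, 47 - 64) = 0.
Household 4: others sum to 37; max(0, 47 - 37) = 10.
Total collected = 0 + 8 + 0 + 10 = 18.

18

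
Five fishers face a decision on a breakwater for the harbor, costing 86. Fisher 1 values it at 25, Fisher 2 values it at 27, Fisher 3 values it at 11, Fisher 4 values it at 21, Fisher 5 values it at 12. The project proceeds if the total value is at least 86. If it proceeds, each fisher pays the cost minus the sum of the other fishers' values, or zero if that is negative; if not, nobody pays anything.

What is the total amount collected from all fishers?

46

Total value 96 ≥ cost 86, so it is built.
Fisher 1: others sum to 71; max(0, 86 - 71) = 15.
Fisher 2: others sum to 69; max(0, 86 - 69) = 17.
Fisher 3: others sum to 85; max(0, 86 - 85) = 1.
Fisher 4: others sum to 75; max(0, 86 - 75) = 11.
Fisher 5: others sum to 84; max(0, 86 - 84) = 2.
Total collected = 15 + 17 + 1 + 11 + 2 = 46.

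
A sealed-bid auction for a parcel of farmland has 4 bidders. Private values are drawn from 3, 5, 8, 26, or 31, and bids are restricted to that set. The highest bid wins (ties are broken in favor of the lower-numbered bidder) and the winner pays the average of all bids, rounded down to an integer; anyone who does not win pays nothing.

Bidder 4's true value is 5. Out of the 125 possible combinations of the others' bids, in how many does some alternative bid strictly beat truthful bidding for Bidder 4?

Others bid (3, 3, 5): truth gives 0; bid 8 gives 1 > 0. Violating.
Others bid (3, 5, 3): truth gives 0; bid 8 gives 1 > 0. Violating.
Others bid (5, 3, 3): truth gives 0; bid 8 gives 1 > 0. Violating.
Others bid (3, 3, 3): truth gives 2; no alternative beats it.
Others bid (3, 3, 8): truth gives 0; no alternative beats it.
(Checking all 125 profiles: 3 have a profitable deviation, 122 do not.)

3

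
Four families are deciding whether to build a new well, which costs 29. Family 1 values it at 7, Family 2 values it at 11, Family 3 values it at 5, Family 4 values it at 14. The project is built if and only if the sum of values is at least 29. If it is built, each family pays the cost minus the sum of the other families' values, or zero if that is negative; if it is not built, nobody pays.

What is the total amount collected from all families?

9

Total value 37 ≥ cost 29, so it is built.
Family 1: others sum to 30; max(0, 29 - 30) = 0.
Family 2: others sum to 26; max(0, 29 - 26) = 3.
Family 3: others sum to 32; max(0, 29 - 32) = 0.
Family 4: others sum to 23; max(0, 29 - 23) = 6.
Total collected = 0 + 3 + 0 + 6 = 9.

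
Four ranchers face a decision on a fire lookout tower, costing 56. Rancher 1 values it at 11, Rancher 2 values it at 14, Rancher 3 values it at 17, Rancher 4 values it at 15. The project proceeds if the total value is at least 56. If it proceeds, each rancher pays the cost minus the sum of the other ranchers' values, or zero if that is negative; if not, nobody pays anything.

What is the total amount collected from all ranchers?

53

Total value 57 ≥ cost 56, so it is built.
Rancher 1: others sum to 46; max(0, 56 - 46) = 10.
Rancher 2: others sum to 43; max(0, 56 - 43) = 13.
Rancher 3: others sum to 40; max(0, 56 - 40) = 16.
Rancher 4: others sum to 42; max(0, 56 - 42) = 14.
Total collected = 10 + 13 + 16 + 14 = 53.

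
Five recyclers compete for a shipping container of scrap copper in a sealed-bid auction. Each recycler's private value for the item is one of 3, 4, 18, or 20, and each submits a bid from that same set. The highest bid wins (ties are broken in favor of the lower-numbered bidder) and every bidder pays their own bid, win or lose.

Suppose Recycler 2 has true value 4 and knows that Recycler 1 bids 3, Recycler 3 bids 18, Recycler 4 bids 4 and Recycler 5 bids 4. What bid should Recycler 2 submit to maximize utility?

Bid 3: loses but pays 3, utility -3.
Bid 4: loses but pays 4, utility -4.
Bid 18: wins, pays 18, utility 4 - 18 = -14.
Bid 20: wins, pays 20, utility 4 - 20 = -16.
The best choice is 3 with utility -3.

3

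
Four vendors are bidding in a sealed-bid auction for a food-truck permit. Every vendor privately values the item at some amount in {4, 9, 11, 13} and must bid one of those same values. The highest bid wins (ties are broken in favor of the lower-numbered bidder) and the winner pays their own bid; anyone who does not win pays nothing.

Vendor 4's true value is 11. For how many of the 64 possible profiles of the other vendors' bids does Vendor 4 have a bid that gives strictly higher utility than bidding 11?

Others bid (4, 4, 4): truth gives 0; bid 9 gives 2 > 0. Violating.
Others bid (4, 4, 9): truth gives 0; no alternative beats it.
Others bid (4, 4, 11): truth gives 0; no alternative beats it.
(Checking all 64 profiles: 1 has a profitable deviation, 63 do not.)

1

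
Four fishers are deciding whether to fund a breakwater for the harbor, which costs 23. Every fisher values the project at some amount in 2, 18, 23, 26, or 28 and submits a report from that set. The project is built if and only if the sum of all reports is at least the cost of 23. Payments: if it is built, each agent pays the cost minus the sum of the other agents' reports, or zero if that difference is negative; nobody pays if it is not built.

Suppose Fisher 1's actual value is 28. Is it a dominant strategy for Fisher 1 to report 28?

Yes

Check each profile of the others' reports and compare truth against every alternative report.
Others report (2, 2, 23): truth gives 28, best alternative gives 28.
Others report (2, 2, 26): truth gives 28, best alternative gives 28.
Others report (2, 2, 28): truth gives 28, best alternative gives 28.
Others report (2, 18, 18): truth gives 28, best alternative gives 28.
Others report (2, 18, 23): truth gives 28, best alternative gives 28.
Others report (2, 18, 26): truth gives 28, best alternative gives 28.
(Remaining 119 profiles checked similarly; truth is weakly best in each.)
In every case the truthful report is at least as good as any alternative, so it is a dominant strategy.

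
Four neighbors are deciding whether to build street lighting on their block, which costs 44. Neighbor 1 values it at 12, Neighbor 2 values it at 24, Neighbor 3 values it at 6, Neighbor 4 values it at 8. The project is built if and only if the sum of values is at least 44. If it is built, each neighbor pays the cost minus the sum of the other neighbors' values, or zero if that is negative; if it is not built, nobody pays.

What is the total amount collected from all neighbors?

Total value 50 ≥ cost 44, so it is built.
Neighbor 1: others sum to 38; max(0, 44 - 38) = 6.
Neighbor 2: others sum to 26; max(0, 44 - 26) = 18.
Neighbor 3: others sum to 44; max(0, 44 - 44) = 0.
Neighbor 4: others sum to 42; max(0, 44 - 42) = 2.
Total collected = 6 + 18 + 0 + 2 = 26.

26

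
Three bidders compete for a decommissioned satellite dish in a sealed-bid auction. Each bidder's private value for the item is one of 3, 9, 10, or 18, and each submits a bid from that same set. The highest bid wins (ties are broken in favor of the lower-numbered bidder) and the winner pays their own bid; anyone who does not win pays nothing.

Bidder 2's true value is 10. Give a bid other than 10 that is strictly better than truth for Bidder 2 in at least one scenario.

Suppose Bidder 1 bids 3 and Bidder 3 bids 3.
Bid 10: wins, pays 10, utility 10 - 10 = 0.
Bid 9: wins, pays 9, utility 10 - 9 = 1.
So bidding 9 beats truth here (1 > 0).

9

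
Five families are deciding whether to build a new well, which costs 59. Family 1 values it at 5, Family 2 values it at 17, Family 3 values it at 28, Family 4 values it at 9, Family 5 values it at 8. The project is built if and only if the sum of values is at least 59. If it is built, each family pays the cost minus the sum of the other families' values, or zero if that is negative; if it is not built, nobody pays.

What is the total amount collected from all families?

30

Total value 67 ≥ cost 59, so it is built.
Family 1: others sum to 62; max(0, 59 - 62) = 0.
Family 2: others sum to 50; max(0, 59 - 50) = 9.
Family 3: others sum to 39; max(0, 59 - 39) = 20.
Family 4: others sum to 58; max(0, 59 - 58) = 1.
Family 5: others sum to 59; max(0, 59 - 59) = 0.
Total collected = 0 + 9 + 20 + 1 + 0 = 30.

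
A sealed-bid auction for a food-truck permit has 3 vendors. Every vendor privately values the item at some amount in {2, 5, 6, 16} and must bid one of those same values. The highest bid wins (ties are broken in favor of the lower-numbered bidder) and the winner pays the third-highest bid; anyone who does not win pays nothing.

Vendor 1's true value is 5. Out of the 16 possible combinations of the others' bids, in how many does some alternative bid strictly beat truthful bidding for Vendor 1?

4

Others bid (2, 6): truth gives 0; bid 6 gives 3 > 0. Violating.
Others bid (2, 16): truth gives 0; bid 16 gives 3 > 0. Violating.
Others bid (6, 2): truth gives 0; bid 6 gives 3 > 0. Violating.
Others bid (16, 2): truth gives 0; bid 16 gives 3 > 0. Violating.
Others bid (2, 2): truth gives 3; no alternative beats it.
Others bid (2, 5): truth gives 3; no alternative beats it.
(Checking all 16 profiles: 4 have a profitable deviation, 12 do not.)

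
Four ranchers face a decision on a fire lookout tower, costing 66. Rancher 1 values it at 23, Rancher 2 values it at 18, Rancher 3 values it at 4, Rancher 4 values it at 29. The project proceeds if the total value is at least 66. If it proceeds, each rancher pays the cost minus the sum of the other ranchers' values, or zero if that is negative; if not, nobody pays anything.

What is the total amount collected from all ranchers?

Total value 74 ≥ cost 66, so it is built.
Rancher 1: others sum to 51; max(0, 66 - 51) = 15.
Rancher 2: others sum to 56; max(0, 66 - 56) = 10.
Rancher 3: others sum to 70; max(0, 66 - 70) = 0.
Rancher 4: others sum to 45; max(0, 66 - 45) = 21.
Total collected = 15 + 10 + 0 + 21 = 46.

46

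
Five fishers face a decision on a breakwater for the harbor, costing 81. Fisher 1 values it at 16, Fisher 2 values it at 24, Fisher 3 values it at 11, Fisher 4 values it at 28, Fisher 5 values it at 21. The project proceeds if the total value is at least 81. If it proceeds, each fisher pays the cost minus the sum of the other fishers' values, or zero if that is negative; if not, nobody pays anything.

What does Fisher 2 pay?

5

Total value 100 ≥ cost 81, so the project is built.
The other fishers' values sum to 76.
Cost minus that sum is 81 - 76 = 5.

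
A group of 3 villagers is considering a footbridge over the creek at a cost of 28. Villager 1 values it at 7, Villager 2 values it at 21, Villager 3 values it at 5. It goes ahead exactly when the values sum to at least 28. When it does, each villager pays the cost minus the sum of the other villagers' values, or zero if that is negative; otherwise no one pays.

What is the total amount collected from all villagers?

Total value 33 ≥ cost 28, so it is built.
Villager 1: others sum to 26; max(0, 28 - 26) = 2.
Villager 2: others sum to 12; max(0, 28 - 12) = 16.
Villager 3: others sum to 28; max(0, 28 - 28) = 0.
Total collected = 2 + 16 + 0 = 18.

18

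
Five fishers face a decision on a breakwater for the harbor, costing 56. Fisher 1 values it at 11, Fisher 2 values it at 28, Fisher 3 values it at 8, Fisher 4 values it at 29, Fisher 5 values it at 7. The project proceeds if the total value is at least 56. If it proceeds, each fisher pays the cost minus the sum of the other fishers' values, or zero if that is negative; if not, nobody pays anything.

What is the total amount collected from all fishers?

Total value 83 ≥ cost 56, so it is built.
Fisher 1: others sum to 72; max(0, 56 - 72) = 0.
Fisher 2: others sum to 55; max(0, 56 - 55) = 1.
Fisher 3: others sum to 75; max(0, 56 - 75) = 0.
Fisher 4: others sum to 54; max(0, 56 - 54) = 2.
Fisher 5: others sum to 76; max(0, 56 - 76) = 0.
Total collected = 0 + 1 + 0 + 2 + 0 = 3.

3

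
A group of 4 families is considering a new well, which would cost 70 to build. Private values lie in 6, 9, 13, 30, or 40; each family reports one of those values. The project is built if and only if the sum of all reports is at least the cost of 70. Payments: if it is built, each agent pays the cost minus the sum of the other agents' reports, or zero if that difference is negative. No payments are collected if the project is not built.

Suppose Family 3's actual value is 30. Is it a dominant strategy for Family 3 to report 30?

Yes

Check each profile of the others' reports and compare truth against every alternative report.
Others report (6, 30, 40): truth gives 30, best alternative gives 30.
Others report (6, 40, 30): truth gives 30, best alternative gives 30.
Others report (6, 40, 40): truth gives 30, best alternative gives 30.
Others report (9, 30, 40): truth gives 30, best alternative gives 30.
Others report (9, 40, 30): truth gives 30, best alternative gives 30.
Others report (9, 40, 40): truth gives 30, best alternative gives 30.
(Remaining 119 profiles checked similarly; truth is weakly best in each.)
In every case the truthful report is at least as good as any alternative, so it is a dominant strategy.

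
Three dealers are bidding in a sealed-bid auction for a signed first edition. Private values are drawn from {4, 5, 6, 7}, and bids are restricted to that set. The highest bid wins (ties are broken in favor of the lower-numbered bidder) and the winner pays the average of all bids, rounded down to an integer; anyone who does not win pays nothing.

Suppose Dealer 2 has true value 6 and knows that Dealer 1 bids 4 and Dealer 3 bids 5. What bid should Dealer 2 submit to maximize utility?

Bid 4: loses, pays 0, utility 0.
Bid 5: wins, pays 4, utility 6 - 4 = 2.
Bid 6: wins, pays 5, utility 6 - 5 = 1.
Bid 7: wins, pays 5, utility 6 - 5 = 1.
The best choice is 5 with utility 2.

5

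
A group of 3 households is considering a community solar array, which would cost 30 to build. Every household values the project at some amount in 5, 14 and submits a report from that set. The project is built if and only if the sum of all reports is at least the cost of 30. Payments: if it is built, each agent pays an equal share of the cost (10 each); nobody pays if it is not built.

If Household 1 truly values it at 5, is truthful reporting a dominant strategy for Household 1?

Check each profile of the others' reports and compare truth against every alternative report.
Others report (5, 14): truth gives 0, best alternative gives -5.
Others report (14, 5): truth gives 0, best alternative gives -5.
Others report (14, 14): truth gives -5, best alternative gives -5.
Others report (5, 5): truth gives 0, best alternative gives 0.
In every case the truthful report is at least as good as any alternative, so it is a dominant strategy.

Yes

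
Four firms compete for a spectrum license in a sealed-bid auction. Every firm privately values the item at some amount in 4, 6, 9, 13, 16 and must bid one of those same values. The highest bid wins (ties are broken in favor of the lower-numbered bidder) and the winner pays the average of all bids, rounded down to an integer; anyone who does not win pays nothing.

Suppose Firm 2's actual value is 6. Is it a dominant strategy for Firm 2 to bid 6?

No

Consider the case where Firm 1 bids 6, Firm 3 bids 4 and Firm 4 bids 4.
Truthful bid 6: loses, pays 0, utility 0.
Bid 9 instead: wins, pays 5, utility 6 - 5 = 1.
Since 1 > 0, bidding 9 is strictly better here, so truthful bidding is not dominant.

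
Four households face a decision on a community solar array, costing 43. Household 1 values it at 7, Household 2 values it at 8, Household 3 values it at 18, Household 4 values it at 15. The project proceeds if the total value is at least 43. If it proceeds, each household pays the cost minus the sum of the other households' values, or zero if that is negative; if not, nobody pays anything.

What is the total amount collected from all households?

Total value 48 ≥ cost 43, so it is built.
Household 1: others sum to 41; max(0, 43 - 41) = 2.
Household 2: others sum to 40; max(0, 43 - 40) = 3.
Household 3: others sum to 30; max(0, 43 - 30) = 13.
Household 4: others sum to 33; max(0, 43 - 33) = 10.
Total collected = 2 + 3 + 13 + 10 = 28.

28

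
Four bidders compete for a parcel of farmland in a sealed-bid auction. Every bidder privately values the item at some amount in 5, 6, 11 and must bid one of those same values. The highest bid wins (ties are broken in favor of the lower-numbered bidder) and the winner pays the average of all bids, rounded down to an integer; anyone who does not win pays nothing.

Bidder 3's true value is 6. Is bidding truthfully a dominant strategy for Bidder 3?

Check each profile of the others' bids and compare truth against every alternative bid.
Others bid (5, 5, 5): truth gives 1, best alternative gives 0.
Others bid (5, 5, 6): truth gives 1, best alternative gives 0.
Others bid (5, 5, 11): truth gives 0, best alternative gives 0.
Others bid (5, 6, 5): truth gives 0, best alternative gives 0.
Others bid (5, 6, 6): truth gives 0, best alternative gives 0.
Others bid (5, 6, 11): truth gives 0, best alternative gives 0.
(Remaining 21 profiles checked similarly; truth is weakly best in each.)
In every case the truthful bid is at least as good as any alternative, so it is a dominant strategy.

Yes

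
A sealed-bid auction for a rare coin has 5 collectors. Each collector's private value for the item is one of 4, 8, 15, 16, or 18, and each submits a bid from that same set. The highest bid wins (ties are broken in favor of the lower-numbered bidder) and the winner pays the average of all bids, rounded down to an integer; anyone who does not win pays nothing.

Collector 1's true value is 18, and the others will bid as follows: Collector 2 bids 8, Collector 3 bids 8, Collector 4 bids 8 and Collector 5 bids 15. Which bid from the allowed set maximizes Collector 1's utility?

15

Bid 4: loses, pays 0, utility 0.
Bid 8: loses, pays 0, utility 0.
Bid 15: wins, pays 10, utility 18 - 10 = 8.
Bid 16: wins, pays 11, utility 18 - 11 = 7.
Bid 18: wins, pays 11, utility 18 - 11 = 7.
The best choice is 15 with utility 8.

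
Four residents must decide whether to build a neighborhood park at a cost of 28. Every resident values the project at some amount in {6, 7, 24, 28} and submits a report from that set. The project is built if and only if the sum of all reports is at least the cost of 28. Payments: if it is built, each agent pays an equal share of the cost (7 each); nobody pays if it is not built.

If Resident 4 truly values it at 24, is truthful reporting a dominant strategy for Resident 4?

Yes

Check each profile of the others' reports and compare truth against every alternative report.
Others report (6, 6, 6): truth gives 17, best alternative gives 17.
Others report (6, 6, 7): truth gives 17, best alternative gives 17.
Others report (6, 6, 24): truth gives 17, best alternative gives 17.
Others report (6, 6, 28): truth gives 17, best alternative gives 17.
Others report (6, 7, 6): truth gives 17, best alternative gives 17.
Others report (6, 7, 7): truth gives 17, best alternative gives 17.
(Remaining 58 profiles checked similarly; truth is weakly best in each.)
In every case the truthful report is at least as good as any alternative, so it is a dominant strategy.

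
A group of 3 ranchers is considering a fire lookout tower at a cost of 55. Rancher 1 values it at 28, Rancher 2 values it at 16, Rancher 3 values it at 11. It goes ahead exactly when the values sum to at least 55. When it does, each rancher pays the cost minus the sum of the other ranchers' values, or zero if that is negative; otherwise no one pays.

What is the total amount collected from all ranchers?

55

Total value 55 ≥ cost 55, so it is built.
Rancher 1: others sum to 27; max(0, 55 - 27) = 28.
Rancher 2: others sum to 39; max(0, 55 - 39) = 16.
Rancher 3: others sum to 44; max(0, 55 - 44) = 11.
Total collected = 28 + 16 + 11 = 55.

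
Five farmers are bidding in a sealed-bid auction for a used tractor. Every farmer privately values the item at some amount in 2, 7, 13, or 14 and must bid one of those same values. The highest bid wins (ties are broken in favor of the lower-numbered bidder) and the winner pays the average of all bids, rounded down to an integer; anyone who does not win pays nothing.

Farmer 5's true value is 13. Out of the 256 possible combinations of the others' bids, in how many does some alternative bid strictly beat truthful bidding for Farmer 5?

65

Others bid (2, 2, 2, 2): truth gives 9; bid 7 gives 10 > 9. Violating.
Others bid (2, 2, 2, 13): truth gives 0; bid 14 gives 7 > 0. Violating.
Others bid (2, 2, 7, 13): truth gives 0; bid 14 gives 6 > 0. Violating.
Others bid (2, 2, 13, 2): truth gives 0; bid 14 gives 7 > 0. Violating.
Others bid (2, 2, 2, 7): truth gives 8; no alternative beats it.
Others bid (2, 2, 2, 14): truth gives 0; no alternative beats it.
(Checking all 256 profiles: 65 have a profitable deviation, 191 do not.)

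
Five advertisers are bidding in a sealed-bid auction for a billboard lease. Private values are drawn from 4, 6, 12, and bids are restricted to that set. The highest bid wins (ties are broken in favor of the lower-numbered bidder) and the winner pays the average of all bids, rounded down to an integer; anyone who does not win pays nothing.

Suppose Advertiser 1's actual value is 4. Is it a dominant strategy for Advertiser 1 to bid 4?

Check each profile of the others' bids and compare truth against every alternative bid.
Others bid (6, 6, 6, 6): truth gives 0, best alternative gives -2.
Others bid (4, 4, 6, 6): truth gives 0, best alternative gives -1.
Others bid (4, 6, 4, 6): truth gives 0, best alternative gives -1.
Others bid (4, 6, 6, 4): truth gives 0, best alternative gives -1.
Others bid (4, 6, 6, 6): truth gives 0, best alternative gives -1.
Others bid (6, 4, 4, 6): truth gives 0, best alternative gives -1.
(Remaining 75 profiles checked similarly; truth is weakly best in each.)
In every case the truthful bid is at least as good as any alternative, so it is a dominant strategy.

Yes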